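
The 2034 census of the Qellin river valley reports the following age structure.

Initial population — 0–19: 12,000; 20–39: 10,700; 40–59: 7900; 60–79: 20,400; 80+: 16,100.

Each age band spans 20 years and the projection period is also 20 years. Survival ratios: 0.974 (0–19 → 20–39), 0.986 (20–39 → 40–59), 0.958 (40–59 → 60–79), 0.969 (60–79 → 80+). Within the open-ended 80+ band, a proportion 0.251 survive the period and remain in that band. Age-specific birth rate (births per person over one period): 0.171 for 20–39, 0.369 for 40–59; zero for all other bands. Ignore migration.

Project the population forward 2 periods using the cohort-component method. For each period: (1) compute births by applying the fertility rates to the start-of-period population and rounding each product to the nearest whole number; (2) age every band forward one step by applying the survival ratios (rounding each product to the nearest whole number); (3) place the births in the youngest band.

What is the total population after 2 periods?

45454

Numbering the bands 1..5 from youngest to oldest:
[period 1]
Births: 10700 × 0.171 = 1830  |  7900 × 0.369 = 2915 → total 4745
Band 2: 12000 × 0.974 = 11688
Band 3: 10700 × 0.986 = 10550
Band 4: 7900 × 0.958 = 7568
Band 5: 20400 × 0.969 + 16100 × 0.251 = 19768 + 4041 = 23809
Giving 4745 / 11688 / 10550 / 7568 / 23809.
[period 2]
Births: 11688 × 0.171 = 1999  |  10550 × 0.369 = 3893 → total 5892
Band 2: 4745 × 0.974 = 4622
Band 3: 11688 × 0.986 = 11524
Band 4: 10550 × 0.958 = 10107
Band 5: 7568 × 0.969 + 23809 × 0.251 = 7333 + 5976 = 13309
Giving 5892 / 4622 / 11524 / 10107 / 13309.
Total after period 2: 5892 + 4622 + 11524 + 10107 + 13309 = 45454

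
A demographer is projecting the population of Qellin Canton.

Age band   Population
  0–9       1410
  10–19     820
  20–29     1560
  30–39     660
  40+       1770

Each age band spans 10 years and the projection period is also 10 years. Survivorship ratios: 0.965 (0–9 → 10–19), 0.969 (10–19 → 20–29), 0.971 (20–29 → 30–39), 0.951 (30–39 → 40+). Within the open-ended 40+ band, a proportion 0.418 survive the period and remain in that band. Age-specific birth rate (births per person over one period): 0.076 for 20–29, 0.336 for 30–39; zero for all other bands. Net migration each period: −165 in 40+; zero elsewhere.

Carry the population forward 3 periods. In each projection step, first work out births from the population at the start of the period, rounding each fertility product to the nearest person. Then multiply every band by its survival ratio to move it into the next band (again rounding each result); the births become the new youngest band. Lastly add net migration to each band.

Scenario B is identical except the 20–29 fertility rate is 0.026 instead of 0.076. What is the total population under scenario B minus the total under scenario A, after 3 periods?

-177

(Bands numbered youngest = 1 to oldest = 5.)
— Period 1 —
Births: 1560 * 0.076 = 119, 660 * 0.336 = 222 → total 341
Band 2: 1410 * 0.965 = 1361
Band 3: 820 * 0.969 = 795
Band 4: 1560 * 0.971 = 1515
Band 5: 660 * 0.951 + 1770 * 0.418 = 628 + 740 = 1368
Net migration: Band 5 − 165 → 1203
End of period: [341, 1361, 795, 1515, 1203]
— Period 2 —
Births: 795 * 0.076 = 60, 1515 * 0.336 = 509 → total 569
Band 2: 341 * 0.965 = 329
Band 3: 1361 * 0.969 = 1319
Band 4: 795 * 0.971 = 772
Band 5: 1515 * 0.951 + 1203 * 0.418 = 1441 + 503 = 1944
Net migration: Band 5 − 165 → 1779
End of period: [569, 329, 1319, 772, 1779]
— Period 3 —
Births: 1319 * 0.076 = 100, 772 * 0.336 = 259 → total 359
Band 2: 569 * 0.965 = 549
Band 3: 329 * 0.969 = 319
Band 4: 1319 * 0.971 = 1281
Band 5: 772 * 0.951 + 1779 * 0.418 = 734 + 744 = 1478
Net migration: Band 5 − 165 → 1313
End of period: [359, 549, 319, 1281, 1313]
Scenario A total after 3 periods: 3821
Scenario B projection —
— Period 1 —
Births: 1560 * 0.026 = 41, 660 * 0.336 = 222 → total 263
Band 2: 1410 * 0.965 = 1361
Band 3: 820 * 0.969 = 795
Band 4: 1560 * 0.971 = 1515
Band 5: 660 * 0.951 + 1770 * 0.418 = 628 + 740 = 1368
Net migration: Band 5 − 165 → 1203
End of period: [263, 1361, 795, 1515, 1203]
— Period 2 —
Births: 795 * 0.026 = 21, 1515 * 0.336 = 509 → total 530
Band 2: 263 * 0.965 = 254
Band 3: 1361 * 0.969 = 1319
Band 4: 795 * 0.971 = 772
Band 5: 1515 * 0.951 + 1203 * 0.418 = 1441 + 503 = 1944
Net migration: Band 5 − 165 → 1779
End of period: [530, 254, 1319, 772, 1779]
— Period 3 —
Births: 1319 * 0.026 = 34, 772 * 0.336 = 259 → total 293
Band 2: 530 * 0.965 = 511
Band 3: 254 * 0.969 = 246
Band 4: 1319 * 0.971 = 1281
Band 5: 772 * 0.951 + 1779 * 0.418 = 734 + 744 = 1478
Net migration: Band 5 − 165 → 1313
End of period: [293, 511, 246, 1281, 1313]
Scenario B total after 3 periods: 3644
Difference B − A = 3644 − 3821 = -177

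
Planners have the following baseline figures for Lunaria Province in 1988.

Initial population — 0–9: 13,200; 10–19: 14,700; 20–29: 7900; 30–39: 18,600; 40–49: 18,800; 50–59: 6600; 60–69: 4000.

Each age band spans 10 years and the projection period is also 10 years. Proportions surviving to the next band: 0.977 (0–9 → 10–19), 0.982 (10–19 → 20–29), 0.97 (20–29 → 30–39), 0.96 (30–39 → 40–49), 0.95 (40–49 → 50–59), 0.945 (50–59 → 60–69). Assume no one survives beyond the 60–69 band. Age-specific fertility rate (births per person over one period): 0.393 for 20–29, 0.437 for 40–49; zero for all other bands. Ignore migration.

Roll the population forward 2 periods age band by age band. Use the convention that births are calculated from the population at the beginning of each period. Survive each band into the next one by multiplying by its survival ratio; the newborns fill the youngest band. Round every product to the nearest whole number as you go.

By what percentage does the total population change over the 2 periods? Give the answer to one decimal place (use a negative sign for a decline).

Let band 1 be 0–9 through band 7 = 60–69.
— Period 1 —
Births: 7900 × 0.393 = 3105  |  18800 × 0.437 = 8216 → total 11321
Band 2: 13200 × 0.977 = 12896
Band 3: 14700 × 0.982 = 14435
Band 4: 7900 × 0.97 = 7663
Band 5: 18600 × 0.96 = 17856
Band 6: 18800 × 0.95 = 17860
Band 7: 6600 × 0.945 = 6237
Giving 11321 / 12896 / 14435 / 7663 / 17856 / 17860 / 6237.
— Period 2 —
Births: 14435 × 0.393 = 5673  |  17856 × 0.437 = 7803 → total 13476
Band 2: 11321 × 0.977 = 11061
Band 3: 12896 × 0.982 = 12664
Band 4: 14435 × 0.97 = 14002
Band 5: 7663 × 0.96 = 7356
Band 6: 17856 × 0.95 = 16963
Band 7: 17860 × 0.945 = 16878
Giving 13476 / 11061 / 12664 / 14002 / 7356 / 16963 / 16878.
Total: 83800 → 92400; change = 8600; percentage change = 10.3%

10.3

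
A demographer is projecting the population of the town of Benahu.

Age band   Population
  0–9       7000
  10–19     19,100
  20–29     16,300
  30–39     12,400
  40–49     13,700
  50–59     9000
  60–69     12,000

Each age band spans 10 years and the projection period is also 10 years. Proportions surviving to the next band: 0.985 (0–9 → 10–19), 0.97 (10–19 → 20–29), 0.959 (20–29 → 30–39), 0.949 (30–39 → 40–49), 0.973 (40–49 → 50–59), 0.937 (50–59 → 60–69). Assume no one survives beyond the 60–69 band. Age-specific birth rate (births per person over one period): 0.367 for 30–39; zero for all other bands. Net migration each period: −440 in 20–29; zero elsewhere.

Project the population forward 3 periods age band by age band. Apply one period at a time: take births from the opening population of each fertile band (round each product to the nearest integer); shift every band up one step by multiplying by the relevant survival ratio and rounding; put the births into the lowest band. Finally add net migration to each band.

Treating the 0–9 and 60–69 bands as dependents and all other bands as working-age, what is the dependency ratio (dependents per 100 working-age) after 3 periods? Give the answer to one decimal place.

— Period 1 —
Births: 12400 × 0.367 = 4551
10–19: 7000 × 0.985 = 6895
20–29: 19100 × 0.97 = 18527
30–39: 16300 × 0.959 = 15632
40–49: 12400 × 0.949 = 11768
50–59: 13700 × 0.973 = 13330
60–69: 9000 × 0.937 = 8433
Net migration: 20–29 − 440 → 18087
Giving 4551 / 6895 / 18087 / 15632 / 11768 / 13330 / 8433.
— Period 2 —
Births: 15632 × 0.367 = 5737
10–19: 4551 × 0.985 = 4483
20–29: 6895 × 0.97 = 6688
30–39: 18087 × 0.959 = 17345
40–49: 15632 × 0.949 = 14835
50–59: 11768 × 0.973 = 11450
60–69: 13330 × 0.937 = 12490
Net migration: 20–29 − 440 → 6248
Giving 5737 / 4483 / 6248 / 17345 / 14835 / 11450 / 12490.
— Period 3 —
Births: 17345 × 0.367 = 6366
10–19: 5737 × 0.985 = 5651
20–29: 4483 × 0.97 = 4349
30–39: 6248 × 0.959 = 5992
40–49: 17345 × 0.949 = 16460
50–59: 14835 × 0.973 = 14434
60–69: 11450 × 0.937 = 10729
Net migration: 20–29 − 440 → 3909
Giving 6366 / 5651 / 3909 / 5992 / 16460 / 14434 / 10729.
Dependents (band 0–9 + band 60–69) = 6366 + 10729 = 17095; working-age = 46446; ratio = 17095/46446 × 100 = 36.8

36.8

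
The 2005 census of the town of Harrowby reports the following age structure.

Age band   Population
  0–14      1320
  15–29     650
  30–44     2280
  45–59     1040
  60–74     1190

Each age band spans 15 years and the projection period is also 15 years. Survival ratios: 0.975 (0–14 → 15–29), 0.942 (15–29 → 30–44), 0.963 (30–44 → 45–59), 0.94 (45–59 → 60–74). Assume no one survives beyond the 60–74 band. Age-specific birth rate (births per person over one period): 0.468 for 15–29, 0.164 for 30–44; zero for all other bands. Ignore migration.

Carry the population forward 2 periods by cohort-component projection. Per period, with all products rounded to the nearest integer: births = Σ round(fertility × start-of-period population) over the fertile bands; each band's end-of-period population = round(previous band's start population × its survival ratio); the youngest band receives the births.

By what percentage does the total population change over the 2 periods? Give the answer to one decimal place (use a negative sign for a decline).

Period 1.
Births: 650 * 0.468 = 304, 2280 * 0.164 = 374 ⇒ total 678
15–29: 1320 * 0.975 = 1287
30–44: 650 * 0.942 = 612
45–59: 2280 * 0.963 = 2196
60–74: 1040 * 0.94 = 978
Population now: 0–14=678, 15–29=1287, 30–44=612, 45–59=2196, 60–74=978
Period 2.
Births: 1287 * 0.468 = 602, 612 * 0.164 = 100 ⇒ total 702
15–29: 678 * 0.975 = 661
30–44: 1287 * 0.942 = 1212
45–59: 612 * 0.963 = 589
60–74: 2196 * 0.94 = 2064
Population now: 0–14=702, 15–29=661, 30–44=1212, 45–59=589, 60–74=2064
Total: 6480 → 5228; change = -1252; percentage change = -19.3%

-19.3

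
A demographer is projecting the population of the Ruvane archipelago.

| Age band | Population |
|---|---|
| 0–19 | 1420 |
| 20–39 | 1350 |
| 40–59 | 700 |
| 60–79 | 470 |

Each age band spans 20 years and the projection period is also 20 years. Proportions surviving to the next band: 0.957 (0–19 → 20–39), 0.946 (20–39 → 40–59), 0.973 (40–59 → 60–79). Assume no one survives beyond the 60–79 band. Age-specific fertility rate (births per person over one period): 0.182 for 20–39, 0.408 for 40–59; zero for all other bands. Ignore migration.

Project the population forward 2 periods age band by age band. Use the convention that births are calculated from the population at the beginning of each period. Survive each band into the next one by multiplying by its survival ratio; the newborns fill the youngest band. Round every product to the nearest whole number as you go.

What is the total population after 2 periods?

3806

After projecting period 1:
Births: 1350 × 0.182 = 246 ; 700 × 0.408 = 286 → total 532
20–39: 1420 × 0.957 = 1359
40–59: 1350 × 0.946 = 1277
60–79: 700 × 0.973 = 681
End of period: [532, 1359, 1277, 681]
After projecting period 2:
Births: 1359 × 0.182 = 247 ; 1277 × 0.408 = 521 → total 768
20–39: 532 × 0.957 = 509
40–59: 1359 × 0.946 = 1286
60–79: 1277 × 0.973 = 1243
End of period: [768, 509, 1286, 1243]
Total after period 2: 768 + 509 + 1286 + 1243 = 3806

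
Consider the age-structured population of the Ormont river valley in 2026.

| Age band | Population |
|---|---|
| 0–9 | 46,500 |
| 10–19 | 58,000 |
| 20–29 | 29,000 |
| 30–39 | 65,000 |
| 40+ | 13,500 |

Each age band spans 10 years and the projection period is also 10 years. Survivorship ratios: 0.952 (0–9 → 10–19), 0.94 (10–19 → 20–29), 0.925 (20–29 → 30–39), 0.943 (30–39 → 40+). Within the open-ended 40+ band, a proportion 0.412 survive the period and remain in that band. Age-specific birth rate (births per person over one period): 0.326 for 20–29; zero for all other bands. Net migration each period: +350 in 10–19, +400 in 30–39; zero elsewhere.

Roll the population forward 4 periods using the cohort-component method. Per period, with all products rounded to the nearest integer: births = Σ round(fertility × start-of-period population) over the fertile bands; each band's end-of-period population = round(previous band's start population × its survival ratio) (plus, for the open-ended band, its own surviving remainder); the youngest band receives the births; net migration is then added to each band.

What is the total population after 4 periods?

106740

Let band 1 be 0–9 through band 5 = 40+.
[period 1]
Births: 29000 × 0.326 = 9454
Band 2: 46500 × 0.952 = 44268
Band 3: 58000 × 0.94 = 54520
Band 4: 29000 × 0.925 = 26825
Band 5: 65000 × 0.943 + 13500 × 0.412 = 61295 + 5562 = 66857
Net migration: Band 2 + 350 → 44618; Band 4 + 400 → 27225
Population now: 0–9=9454, 10–19=44618, 20–29=54520, 30–39=27225, 40+=66857
[period 2]
Births: 54520 × 0.326 = 17774
Band 2: 9454 × 0.952 = 9000
Band 3: 44618 × 0.94 = 41941
Band 4: 54520 × 0.925 = 50431
Band 5: 27225 × 0.943 + 66857 × 0.412 = 25673 + 27545 = 53218
Net migration: Band 2 + 350 → 9350; Band 4 + 400 → 50831
Population now: 0–9=17774, 10–19=9350, 20–29=41941, 30–39=50831, 40+=53218
[period 3]
Births: 41941 × 0.326 = 13673
Band 2: 17774 × 0.952 = 16921
Band 3: 9350 × 0.94 = 8789
Band 4: 41941 × 0.925 = 38795
Band 5: 50831 × 0.943 + 53218 × 0.412 = 47934 + 21926 = 69860
Net migration: Band 2 + 350 → 17271; Band 4 + 400 → 39195
Population now: 0–9=13673, 10–19=17271, 20–29=8789, 30–39=39195, 40+=69860
[period 4]
Births: 8789 × 0.326 = 2865
Band 2: 13673 × 0.952 = 13017
Band 3: 17271 × 0.94 = 16235
Band 4: 8789 × 0.925 = 8130
Band 5: 39195 × 0.943 + 69860 × 0.412 = 36961 + 28782 = 65743
Net migration: Band 2 + 350 → 13367; Band 4 + 400 → 8530
Population now: 0–9=2865, 10–19=13367, 20–29=16235, 30–39=8530, 40+=65743
Total after period 4: 2865 + 13367 + 16235 + 8530 + 65743 = 106740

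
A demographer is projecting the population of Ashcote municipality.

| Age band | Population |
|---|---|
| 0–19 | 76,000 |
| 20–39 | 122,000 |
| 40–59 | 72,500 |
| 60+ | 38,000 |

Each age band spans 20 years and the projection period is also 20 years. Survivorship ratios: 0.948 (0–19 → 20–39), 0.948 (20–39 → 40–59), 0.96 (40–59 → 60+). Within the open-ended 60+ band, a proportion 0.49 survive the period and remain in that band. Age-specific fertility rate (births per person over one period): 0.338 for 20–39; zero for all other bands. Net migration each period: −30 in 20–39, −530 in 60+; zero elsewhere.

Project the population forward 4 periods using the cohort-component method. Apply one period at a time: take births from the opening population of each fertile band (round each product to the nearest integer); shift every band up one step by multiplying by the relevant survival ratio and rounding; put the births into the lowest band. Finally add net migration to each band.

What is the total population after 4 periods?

— Period 1 —
Births: 122000 × 0.338 = 41236
20–39: 76000 × 0.948 = 72048
40–59: 122000 × 0.948 = 115656
60+: 72500 × 0.96 + 38000 × 0.49 = 69600 + 18620 = 88220
Net migration: 20–39 − 30 → 72018; 60+ − 530 → 87690
End of period: [41236, 72018, 115656, 87690]
— Period 2 —
Births: 72018 × 0.338 = 24342
20–39: 41236 × 0.948 = 39092
40–59: 72018 × 0.948 = 68273
60+: 115656 × 0.96 + 87690 × 0.49 = 111030 + 42968 = 153998
Net migration: 20–39 − 30 → 39062; 60+ − 530 → 153468
End of period: [24342, 39062, 68273, 153468]
— Period 3 —
Births: 39062 × 0.338 = 13203
20–39: 24342 × 0.948 = 23076
40–59: 39062 × 0.948 = 37031
60+: 68273 × 0.96 + 153468 × 0.49 = 65542 + 75199 = 140741
Net migration: 20–39 − 30 → 23046; 60+ − 530 → 140211
End of period: [13203, 23046, 37031, 140211]
— Period 4 —
Births: 23046 × 0.338 = 7790
20–39: 13203 × 0.948 = 12516
40–59: 23046 × 0.948 = 21848
60+: 37031 × 0.96 + 140211 × 0.49 = 35550 + 68703 = 104253
Net migration: 20–39 − 30 → 12486; 60+ − 530 → 103723
End of period: [7790, 12486, 21848, 103723]
Total after period 4: 7790 + 12486 + 21848 + 103723 = 145847

145847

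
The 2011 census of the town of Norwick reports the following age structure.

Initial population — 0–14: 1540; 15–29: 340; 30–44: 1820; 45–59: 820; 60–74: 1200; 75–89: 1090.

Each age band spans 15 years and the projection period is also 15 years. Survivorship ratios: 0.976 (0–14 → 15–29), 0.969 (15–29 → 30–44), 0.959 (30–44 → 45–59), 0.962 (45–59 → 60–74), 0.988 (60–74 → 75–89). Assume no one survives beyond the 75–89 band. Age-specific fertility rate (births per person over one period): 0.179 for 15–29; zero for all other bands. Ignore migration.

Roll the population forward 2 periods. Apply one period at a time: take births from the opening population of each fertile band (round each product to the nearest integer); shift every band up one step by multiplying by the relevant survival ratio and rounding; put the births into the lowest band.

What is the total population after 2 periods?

4560

— Period 1 —
Births: 340 * 0.179 = 61
15–29: 1540 * 0.976 = 1503
30–44: 340 * 0.969 = 329
45–59: 1820 * 0.959 = 1745
60–74: 820 * 0.962 = 789
75–89: 1200 * 0.988 = 1186
Giving 61 / 1503 / 329 / 1745 / 789 / 1186.
— Period 2 —
Births: 1503 * 0.179 = 269
15–29: 61 * 0.976 = 60
30–44: 1503 * 0.969 = 1456
45–59: 329 * 0.959 = 316
60–74: 1745 * 0.962 = 1679
75–89: 789 * 0.988 = 780
Giving 269 / 60 / 1456 / 316 / 1679 / 780.
Total after period 2: 269 + 60 + 1456 + 316 + 1679 + 780 = 4560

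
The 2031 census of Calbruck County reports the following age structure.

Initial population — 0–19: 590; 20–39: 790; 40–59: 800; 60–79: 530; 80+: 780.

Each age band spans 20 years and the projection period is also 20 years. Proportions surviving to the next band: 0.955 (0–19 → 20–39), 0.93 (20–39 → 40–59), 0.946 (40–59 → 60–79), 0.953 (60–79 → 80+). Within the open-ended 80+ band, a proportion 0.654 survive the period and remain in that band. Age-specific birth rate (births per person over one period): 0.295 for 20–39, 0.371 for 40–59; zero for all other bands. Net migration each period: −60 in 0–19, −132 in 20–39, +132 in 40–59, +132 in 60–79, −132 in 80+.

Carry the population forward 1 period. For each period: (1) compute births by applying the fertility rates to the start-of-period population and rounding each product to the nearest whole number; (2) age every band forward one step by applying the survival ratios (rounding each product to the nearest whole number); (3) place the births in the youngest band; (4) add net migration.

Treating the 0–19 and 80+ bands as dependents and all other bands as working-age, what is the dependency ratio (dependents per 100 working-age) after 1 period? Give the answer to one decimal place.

61.9

[period 1]
Births: 790 × 0.295 = 233 ; 800 × 0.371 = 297 → total 530
20–39: 590 × 0.955 = 563
40–59: 790 × 0.93 = 735
60–79: 800 × 0.946 = 757
80+: 530 × 0.953 + 780 × 0.654 = 505 + 510 = 1015
Net migration: 0–19 − 60 → 470; 20–39 − 132 → 431; 40–59 + 132 → 867; 60–79 + 132 → 889; 80+ − 132 → 883
Giving 470 / 431 / 867 / 889 / 883.
Dependents (band 0–19 + band 80+) = 470 + 883 = 1353; working-age = 2187; ratio = 1353/2187 × 100 = 61.9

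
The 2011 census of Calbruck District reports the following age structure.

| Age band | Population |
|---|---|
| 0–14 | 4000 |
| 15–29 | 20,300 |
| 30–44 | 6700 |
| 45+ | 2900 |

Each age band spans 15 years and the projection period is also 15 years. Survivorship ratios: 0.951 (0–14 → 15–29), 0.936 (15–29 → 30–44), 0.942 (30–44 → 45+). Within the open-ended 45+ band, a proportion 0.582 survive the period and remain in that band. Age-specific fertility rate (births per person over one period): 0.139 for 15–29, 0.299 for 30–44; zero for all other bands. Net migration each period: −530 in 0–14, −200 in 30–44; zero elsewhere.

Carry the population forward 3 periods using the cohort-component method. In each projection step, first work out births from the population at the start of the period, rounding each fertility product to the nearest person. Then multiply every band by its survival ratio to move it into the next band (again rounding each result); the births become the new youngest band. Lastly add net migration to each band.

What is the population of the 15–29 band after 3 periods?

5345

[period 1]
Births: 20300 × 0.139 = 2822 ; 6700 × 0.299 = 2003 → 4825
15–29: 4000 × 0.951 = 3804
30–44: 20300 × 0.936 = 19001
45+: 6700 × 0.942 + 2900 × 0.582 = 6311 + 1688 = 7999
Net migration: 0–14 − 530 → 4295; 30–44 − 200 → 18801
Population now: 0–14=4295, 15–29=3804, 30–44=18801, 45+=7999
[period 2]
Births: 3804 × 0.139 = 529 ; 18801 × 0.299 = 5621 → 6150
15–29: 4295 × 0.951 = 4085
30–44: 3804 × 0.936 = 3561
45+: 18801 × 0.942 + 7999 × 0.582 = 17711 + 4655 = 22366
Net migration: 0–14 − 530 → 5620; 30–44 − 200 → 3361
Population now: 0–14=5620, 15–29=4085, 30–44=3361, 45+=22366
[period 3]
Births: 4085 × 0.139 = 568 ; 3361 × 0.299 = 1005 → 1573
15–29: 5620 × 0.951 = 5345
30–44: 4085 × 0.936 = 3824
45+: 3361 × 0.942 + 22366 × 0.582 = 3166 + 13017 = 16183
Net migration: 0–14 − 530 → 1043; 30–44 − 200 → 3624
Population now: 0–14=1043, 15–29=5345, 30–44=3624, 45+=16183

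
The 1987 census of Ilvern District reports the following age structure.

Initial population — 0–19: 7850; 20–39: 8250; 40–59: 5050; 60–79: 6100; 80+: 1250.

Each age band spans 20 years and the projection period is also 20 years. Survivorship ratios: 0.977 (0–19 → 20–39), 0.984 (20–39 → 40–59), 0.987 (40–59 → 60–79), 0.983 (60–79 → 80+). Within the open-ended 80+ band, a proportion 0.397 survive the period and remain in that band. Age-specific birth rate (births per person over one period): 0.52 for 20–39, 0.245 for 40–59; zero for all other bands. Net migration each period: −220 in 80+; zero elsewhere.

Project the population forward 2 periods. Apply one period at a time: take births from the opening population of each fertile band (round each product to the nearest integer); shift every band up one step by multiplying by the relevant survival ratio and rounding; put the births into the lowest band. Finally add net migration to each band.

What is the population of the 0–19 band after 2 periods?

(Groups numbered youngest = 1 to oldest = 5.)
Period 1.
Births: 8250 × 0.52 = 4290  |  5050 × 0.245 = 1237 — total 5527
Group 2: 7850 × 0.977 = 7669
Group 3: 8250 × 0.984 = 8118
Group 4: 5050 × 0.987 = 4984
Group 5: 6100 × 0.983 + 1250 × 0.397 = 5996 + 496 = 6492
Net migration: Group 5 − 220 → 6272
→ [5527, 7669, 8118, 4984, 6272]
Period 2.
Births: 7669 × 0.52 = 3988  |  8118 × 0.245 = 1989 — total 5977
Group 2: 5527 × 0.977 = 5400
Group 3: 7669 × 0.984 = 7546
Group 4: 8118 × 0.987 = 8012
Group 5: 4984 × 0.983 + 6272 × 0.397 = 4899 + 2490 = 7389
Net migration: Group 5 − 220 → 7169
→ [5977, 5400, 7546, 8012, 7169]

5977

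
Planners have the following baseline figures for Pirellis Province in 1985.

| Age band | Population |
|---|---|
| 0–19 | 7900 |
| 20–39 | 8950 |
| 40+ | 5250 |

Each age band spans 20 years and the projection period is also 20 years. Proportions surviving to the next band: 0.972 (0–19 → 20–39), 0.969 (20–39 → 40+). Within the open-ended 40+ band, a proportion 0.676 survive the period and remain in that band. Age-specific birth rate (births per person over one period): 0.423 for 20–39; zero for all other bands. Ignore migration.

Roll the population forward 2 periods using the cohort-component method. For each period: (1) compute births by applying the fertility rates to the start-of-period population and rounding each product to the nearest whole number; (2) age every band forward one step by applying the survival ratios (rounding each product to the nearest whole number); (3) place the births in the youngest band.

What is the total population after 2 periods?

— Period 1 —
Births: 8950 * 0.423 = 3786
20–39: 7900 * 0.972 = 7679
40+: 8950 * 0.969 + 5250 * 0.676 = 8673 + 3549 = 12222
Population now: 0–19=3786, 20–39=7679, 40+=12222
— Period 2 —
Births: 7679 * 0.423 = 3248
20–39: 3786 * 0.972 = 3680
40+: 7679 * 0.969 + 12222 * 0.676 = 7441 + 8262 = 15703
Population now: 0–19=3248, 20–39=3680, 40+=15703
Total after period 2: 3248 + 3680 + 15703 = 22631

22631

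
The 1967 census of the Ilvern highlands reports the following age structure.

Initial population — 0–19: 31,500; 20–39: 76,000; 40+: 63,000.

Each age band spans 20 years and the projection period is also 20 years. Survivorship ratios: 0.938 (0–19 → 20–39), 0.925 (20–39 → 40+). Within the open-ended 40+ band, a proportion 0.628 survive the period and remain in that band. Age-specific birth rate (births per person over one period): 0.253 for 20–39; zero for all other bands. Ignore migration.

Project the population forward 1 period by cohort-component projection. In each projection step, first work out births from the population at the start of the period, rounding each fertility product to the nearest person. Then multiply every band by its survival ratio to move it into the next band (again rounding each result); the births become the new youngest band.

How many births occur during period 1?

[period 1]
Births: 76000 × 0.253 = 19228
20–39: 31500 × 0.938 = 29547
40+: 76000 × 0.925 + 63000 × 0.628 = 70300 + 39564 = 109864
End of period: [19228, 29547, 109864]

19228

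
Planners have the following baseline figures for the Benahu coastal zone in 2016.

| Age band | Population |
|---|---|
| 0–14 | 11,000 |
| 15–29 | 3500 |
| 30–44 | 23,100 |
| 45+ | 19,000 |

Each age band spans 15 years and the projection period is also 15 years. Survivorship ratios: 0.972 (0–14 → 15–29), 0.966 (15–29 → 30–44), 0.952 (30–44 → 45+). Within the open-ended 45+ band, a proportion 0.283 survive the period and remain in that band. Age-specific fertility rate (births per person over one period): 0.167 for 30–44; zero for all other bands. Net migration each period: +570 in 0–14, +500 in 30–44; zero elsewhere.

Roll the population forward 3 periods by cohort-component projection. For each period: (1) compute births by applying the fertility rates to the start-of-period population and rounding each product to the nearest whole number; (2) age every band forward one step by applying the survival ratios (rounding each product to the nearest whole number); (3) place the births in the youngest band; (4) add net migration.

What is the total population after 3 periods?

21766

[period 1]
Births: 23100 × 0.167 = 3858
15–29: 11000 × 0.972 = 10692
30–44: 3500 × 0.966 = 3381
45+: 23100 × 0.952 + 19000 × 0.283 = 21991 + 5377 = 27368
Net migration: 0–14 + 570 → 4428; 30–44 + 500 → 3881
→ [4428, 10692, 3881, 27368]
[period 2]
Births: 3881 × 0.167 = 648
15–29: 4428 × 0.972 = 4304
30–44: 10692 × 0.966 = 10328
45+: 3881 × 0.952 + 27368 × 0.283 = 3695 + 7745 = 11440
Net migration: 0–14 + 570 → 1218; 30–44 + 500 → 10828
→ [1218, 4304, 10828, 11440]
[period 3]
Births: 10828 × 0.167 = 1808
15–29: 1218 × 0.972 = 1184
30–44: 4304 × 0.966 = 4158
45+: 10828 × 0.952 + 11440 × 0.283 = 10308 + 3238 = 13546
Net migration: 0–14 + 570 → 2378; 30–44 + 500 → 4658
→ [2378, 1184, 4658, 13546]
Total after period 3: 2378 + 1184 + 4658 + 13546 = 21766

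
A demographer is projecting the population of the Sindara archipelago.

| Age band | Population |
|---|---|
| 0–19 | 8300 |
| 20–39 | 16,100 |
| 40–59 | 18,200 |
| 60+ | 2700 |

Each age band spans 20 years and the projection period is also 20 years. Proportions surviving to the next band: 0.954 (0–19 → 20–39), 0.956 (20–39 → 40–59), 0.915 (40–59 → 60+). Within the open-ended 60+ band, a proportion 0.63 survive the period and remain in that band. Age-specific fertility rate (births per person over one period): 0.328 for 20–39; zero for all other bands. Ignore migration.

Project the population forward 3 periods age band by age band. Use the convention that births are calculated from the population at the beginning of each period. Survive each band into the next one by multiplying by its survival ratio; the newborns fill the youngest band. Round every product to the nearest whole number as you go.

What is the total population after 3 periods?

After projecting period 1:
Births: 16100 × 0.328 = 5281
20–39: 8300 × 0.954 = 7918
40–59: 16100 × 0.956 = 15392
60+: 18200 × 0.915 + 2700 × 0.63 = 16653 + 1701 = 18354
Giving 5281 / 7918 / 15392 / 18354.
After projecting period 2:
Births: 7918 × 0.328 = 2597
20–39: 5281 × 0.954 = 5038
40–59: 7918 × 0.956 = 7570
60+: 15392 × 0.915 + 18354 × 0.63 = 14084 + 11563 = 25647
Giving 2597 / 5038 / 7570 / 25647.
After projecting period 3:
Births: 5038 × 0.328 = 1652
20–39: 2597 × 0.954 = 2478
40–59: 5038 × 0.956 = 4816
60+: 7570 × 0.915 + 25647 × 0.63 = 6927 + 16158 = 23085
Giving 1652 / 2478 / 4816 / 23085.
Total after period 3: 1652 + 2478 + 4816 + 23085 = 32031

32031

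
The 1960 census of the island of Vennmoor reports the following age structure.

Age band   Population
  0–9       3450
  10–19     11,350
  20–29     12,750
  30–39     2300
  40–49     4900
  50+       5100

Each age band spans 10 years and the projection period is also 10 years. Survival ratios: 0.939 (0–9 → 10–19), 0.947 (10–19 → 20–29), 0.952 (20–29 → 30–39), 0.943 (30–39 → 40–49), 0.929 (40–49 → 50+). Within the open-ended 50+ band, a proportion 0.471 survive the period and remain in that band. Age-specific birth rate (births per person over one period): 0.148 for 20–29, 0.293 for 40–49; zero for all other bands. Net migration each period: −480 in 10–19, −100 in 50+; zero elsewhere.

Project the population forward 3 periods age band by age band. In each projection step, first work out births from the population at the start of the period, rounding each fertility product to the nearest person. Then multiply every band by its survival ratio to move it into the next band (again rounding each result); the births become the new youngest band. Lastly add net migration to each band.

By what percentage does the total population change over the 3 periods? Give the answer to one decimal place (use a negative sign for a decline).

(Bands numbered youngest = 1 to oldest = 6.)
After projecting period 1:
Births: 12750 × 0.148 = 1887, 4900 × 0.293 = 1436 — total 3323
Band 2: 3450 × 0.939 = 3240
Band 3: 11350 × 0.947 = 10748
Band 4: 12750 × 0.952 = 12138
Band 5: 2300 × 0.943 = 2169
Band 6: 4900 × 0.929 + 5100 × 0.471 = 4552 + 2402 = 6954
Net migration: Band 2 − 480 → 2760; Band 6 − 100 → 6854
End of period: [3323, 2760, 10748, 12138, 2169, 6854]
After projecting period 2:
Births: 10748 × 0.148 = 1591, 2169 × 0.293 = 636 — total 2227
Band 2: 3323 × 0.939 = 3120
Band 3: 2760 × 0.947 = 2614
Band 4: 10748 × 0.952 = 10232
Band 5: 12138 × 0.943 = 11446
Band 6: 2169 × 0.929 + 6854 × 0.471 = 2015 + 3228 = 5243
Net migration: Band 2 − 480 → 2640; Band 6 − 100 → 5143
End of period: [2227, 2640, 2614, 10232, 11446, 5143]
After projecting period 3:
Births: 2614 × 0.148 = 387, 11446 × 0.293 = 3354 — total 3741
Band 2: 2227 × 0.939 = 2091
Band 3: 2640 × 0.947 = 2500
Band 4: 2614 × 0.952 = 2489
Band 5: 10232 × 0.943 = 9649
Band 6: 11446 × 0.929 + 5143 × 0.471 = 10633 + 2422 = 13055
Net migration: Band 2 − 480 → 1611; Band 6 − 100 → 12955
End of period: [3741, 1611, 2500, 2489, 9649, 12955]
Total: 39850 → 32945; change = -6905; percentage change = -17.3%

-17.3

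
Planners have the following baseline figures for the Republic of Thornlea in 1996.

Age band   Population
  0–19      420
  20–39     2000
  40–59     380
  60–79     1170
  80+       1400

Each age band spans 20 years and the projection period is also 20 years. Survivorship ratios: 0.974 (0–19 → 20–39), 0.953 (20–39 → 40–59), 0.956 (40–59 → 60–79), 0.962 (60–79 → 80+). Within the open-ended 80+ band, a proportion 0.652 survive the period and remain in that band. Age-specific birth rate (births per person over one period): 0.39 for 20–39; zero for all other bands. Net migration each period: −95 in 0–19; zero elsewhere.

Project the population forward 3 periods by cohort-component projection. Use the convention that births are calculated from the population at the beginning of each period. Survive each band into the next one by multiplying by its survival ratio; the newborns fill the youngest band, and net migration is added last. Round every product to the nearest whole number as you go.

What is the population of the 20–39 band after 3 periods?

Numbering the groups 1..5 from youngest to oldest:
[period 1]
Births: 2000 * 0.39 = 780
Group 2: 420 * 0.974 = 409
Group 3: 2000 * 0.953 = 1906
Group 4: 380 * 0.956 = 363
Group 5: 1170 * 0.962 + 1400 * 0.652 = 1126 + 913 = 2039
Net migration: Group 1 − 95 → 685
→ [685, 409, 1906, 363, 2039]
[period 2]
Births: 409 * 0.39 = 160
Group 2: 685 * 0.974 = 667
Group 3: 409 * 0.953 = 390
Group 4: 1906 * 0.956 = 1822
Group 5: 363 * 0.962 + 2039 * 0.652 = 349 + 1329 = 1678
Net migration: Group 1 − 95 → 65
→ [65, 667, 390, 1822, 1678]
[period 3]
Births: 667 * 0.39 = 260
Group 2: 65 * 0.974 = 63
Group 3: 667 * 0.953 = 636
Group 4: 390 * 0.956 = 373
Group 5: 1822 * 0.962 + 1678 * 0.652 = 1753 + 1094 = 2847
Net migration: Group 1 − 95 → 165
→ [165, 63, 636, 373, 2847]

63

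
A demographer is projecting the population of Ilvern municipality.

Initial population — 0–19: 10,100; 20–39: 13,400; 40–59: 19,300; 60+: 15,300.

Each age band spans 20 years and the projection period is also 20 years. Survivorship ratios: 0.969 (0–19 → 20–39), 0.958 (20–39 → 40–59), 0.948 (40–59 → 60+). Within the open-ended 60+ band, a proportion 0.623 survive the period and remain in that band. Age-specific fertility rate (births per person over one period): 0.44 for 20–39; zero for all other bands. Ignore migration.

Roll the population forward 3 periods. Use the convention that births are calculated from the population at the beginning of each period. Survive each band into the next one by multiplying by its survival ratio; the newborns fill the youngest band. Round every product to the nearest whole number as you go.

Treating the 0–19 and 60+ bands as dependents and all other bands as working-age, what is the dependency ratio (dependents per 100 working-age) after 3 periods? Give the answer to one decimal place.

308.8

Period 1:
Births: 13400 × 0.44 = 5896
20–39: 10100 × 0.969 = 9787
40–59: 13400 × 0.958 = 12837
60+: 19300 × 0.948 + 15300 × 0.623 = 18296 + 9532 = 27828
→ [5896, 9787, 12837, 27828]
Period 2:
Births: 9787 × 0.44 = 4306
20–39: 5896 × 0.969 = 5713
40–59: 9787 × 0.958 = 9376
60+: 12837 × 0.948 + 27828 × 0.623 = 12169 + 17337 = 29506
→ [4306, 5713, 9376, 29506]
Period 3:
Births: 5713 × 0.44 = 2514
20–39: 4306 × 0.969 = 4173
40–59: 5713 × 0.958 = 5473
60+: 9376 × 0.948 + 29506 × 0.623 = 8888 + 18382 = 27270
→ [2514, 4173, 5473, 27270]
Dependents (band 0–19 + band 60+) = 2514 + 27270 = 29784; working-age = 9646; ratio = 29784/9646 × 100 = 308.8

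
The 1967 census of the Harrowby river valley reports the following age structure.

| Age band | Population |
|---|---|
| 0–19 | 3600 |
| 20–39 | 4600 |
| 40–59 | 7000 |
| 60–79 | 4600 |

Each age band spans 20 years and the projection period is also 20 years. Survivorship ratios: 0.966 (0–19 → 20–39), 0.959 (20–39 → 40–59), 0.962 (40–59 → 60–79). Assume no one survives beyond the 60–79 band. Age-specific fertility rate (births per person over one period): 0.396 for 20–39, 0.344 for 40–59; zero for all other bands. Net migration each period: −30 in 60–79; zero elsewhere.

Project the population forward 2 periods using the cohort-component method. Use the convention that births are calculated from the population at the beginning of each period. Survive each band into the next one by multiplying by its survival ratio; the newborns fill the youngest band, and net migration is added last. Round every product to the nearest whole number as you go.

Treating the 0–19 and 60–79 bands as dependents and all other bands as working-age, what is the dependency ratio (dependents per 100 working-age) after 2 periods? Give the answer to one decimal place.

Call the groups 1 to 4, youngest first.
[period 1]
Births: 4600 × 0.396 = 1822  |  7000 × 0.344 = 2408 — total 4230
Group 2: 3600 × 0.966 = 3478
Group 3: 4600 × 0.959 = 4411
Group 4: 7000 × 0.962 = 6734
Net migration: Group 4 − 30 → 6704
End of period: [4230, 3478, 4411, 6704]
[period 2]
Births: 3478 × 0.396 = 1377  |  4411 × 0.344 = 1517 — total 2894
Group 2: 4230 × 0.966 = 4086
Group 3: 3478 × 0.959 = 3335
Group 4: 4411 × 0.962 = 4243
Net migration: Group 4 − 30 → 4213
End of period: [2894, 4086, 3335, 4213]
Dependents (band 0–19 + band 60–79) = 2894 + 4213 = 7107; working-age = 7421; ratio = 7107/7421 × 100 = 95.8

95.8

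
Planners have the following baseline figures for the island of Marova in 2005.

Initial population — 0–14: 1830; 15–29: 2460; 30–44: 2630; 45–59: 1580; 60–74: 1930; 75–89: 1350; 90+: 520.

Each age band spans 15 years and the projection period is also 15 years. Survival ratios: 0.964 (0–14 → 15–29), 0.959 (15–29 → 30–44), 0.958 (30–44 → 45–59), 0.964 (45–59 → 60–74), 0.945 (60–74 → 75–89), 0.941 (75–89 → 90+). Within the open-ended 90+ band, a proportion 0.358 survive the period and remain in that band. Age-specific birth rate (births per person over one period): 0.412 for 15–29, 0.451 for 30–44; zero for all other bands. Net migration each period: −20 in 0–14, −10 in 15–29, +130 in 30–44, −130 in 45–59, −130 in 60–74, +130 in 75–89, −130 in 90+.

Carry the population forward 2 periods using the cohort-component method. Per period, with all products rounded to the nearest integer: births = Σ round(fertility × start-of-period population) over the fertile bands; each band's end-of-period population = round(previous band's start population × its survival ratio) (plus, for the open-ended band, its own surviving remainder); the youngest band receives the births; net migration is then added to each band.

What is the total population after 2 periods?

Let group 1 be 0–14 through group 7 = 90+.
Period 1:
Births: 2460 * 0.412 = 1014, 2630 * 0.451 = 1186 ⇒ total 2200
Group 2: 1830 * 0.964 = 1764
Group 3: 2460 * 0.959 = 2359
Group 4: 2630 * 0.958 = 2520
Group 5: 1580 * 0.964 = 1523
Group 6: 1930 * 0.945 = 1824
Group 7: 1350 * 0.941 + 520 * 0.358 = 1270 + 186 = 1456
Net migration: Group 1 − 20 → 2180; Group 2 − 10 → 1754; Group 3 + 130 → 2489; Group 4 − 130 → 2390; Group 5 − 130 → 1393; Group 6 + 130 → 1954; Group 7 − 130 → 1326
Giving 2180 / 1754 / 2489 / 2390 / 1393 / 1954 / 1326.
Period 2:
Births: 1754 * 0.412 = 723, 2489 * 0.451 = 1123 ⇒ total 1846
Group 2: 2180 * 0.964 = 2102
Group 3: 1754 * 0.959 = 1682
Group 4: 2489 * 0.958 = 2384
Group 5: 2390 * 0.964 = 2304
Group 6: 1393 * 0.945 = 1316
Group 7: 1954 * 0.941 + 1326 * 0.358 = 1839 + 475 = 2314
Net migration: Group 1 − 20 → 1826; Group 2 − 10 → 2092; Group 3 + 130 → 1812; Group 4 − 130 → 2254; Group 5 − 130 → 2174; Group 6 + 130 → 1446; Group 7 − 130 → 2184
Giving 1826 / 2092 / 1812 / 2254 / 2174 / 1446 / 2184.
Total after period 2: 1826 + 2092 + 1812 + 2254 + 2174 + 1446 + 2184 = 13788

13788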